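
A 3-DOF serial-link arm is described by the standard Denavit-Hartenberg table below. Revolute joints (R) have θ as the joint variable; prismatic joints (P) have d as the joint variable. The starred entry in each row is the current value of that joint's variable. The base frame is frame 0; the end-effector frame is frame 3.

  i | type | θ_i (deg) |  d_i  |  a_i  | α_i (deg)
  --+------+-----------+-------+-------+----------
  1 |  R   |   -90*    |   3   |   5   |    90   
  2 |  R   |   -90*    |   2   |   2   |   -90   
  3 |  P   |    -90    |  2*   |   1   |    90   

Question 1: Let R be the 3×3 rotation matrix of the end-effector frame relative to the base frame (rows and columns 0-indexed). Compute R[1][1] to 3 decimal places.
-1.000

End-effector y-axis (col 1 of R) = (0.0000,-1.0000,-0.0000)
R[1][1] = -1.0000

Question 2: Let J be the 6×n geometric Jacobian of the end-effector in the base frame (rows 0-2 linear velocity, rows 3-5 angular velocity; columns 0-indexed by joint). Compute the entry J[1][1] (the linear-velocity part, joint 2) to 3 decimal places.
axis z_1 = (-1.0000,-0.0000,0.0000); lever o_n−o_1 = (-3.0000,-2.0000,-2.0000)
cross product → J_v[:, 1] = (0.0000,-2.0000,2.0000)
J_ω[:, 1] = z_1
entry J[1][1] = -2.0000

-2.000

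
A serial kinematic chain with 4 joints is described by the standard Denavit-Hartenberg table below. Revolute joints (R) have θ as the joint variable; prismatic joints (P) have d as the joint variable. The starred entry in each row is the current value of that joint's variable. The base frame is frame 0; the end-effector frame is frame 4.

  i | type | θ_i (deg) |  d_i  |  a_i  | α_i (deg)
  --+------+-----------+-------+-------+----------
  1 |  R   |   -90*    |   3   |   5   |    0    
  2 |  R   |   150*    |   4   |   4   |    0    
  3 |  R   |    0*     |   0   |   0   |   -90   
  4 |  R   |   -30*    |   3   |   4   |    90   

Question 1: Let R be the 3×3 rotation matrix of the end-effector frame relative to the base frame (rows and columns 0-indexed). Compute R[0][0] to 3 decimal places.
0.433

End-effector x-axis (col 0 of R) = (0.4330,0.7500,0.5000)
R[0][0] = 0.4330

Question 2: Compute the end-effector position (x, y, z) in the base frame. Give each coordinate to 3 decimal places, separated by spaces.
after link 1: o_1 = (0.0000, -5.0000, 3.0000)
after link 2: o_2 = (2.0000, -1.5359, 7.0000)
after link 3: o_3 = (2.0000, -1.5359, 7.0000)
after link 4: o_4 = (1.1340, 2.9641, 9.0000)

1.134 2.964 9.000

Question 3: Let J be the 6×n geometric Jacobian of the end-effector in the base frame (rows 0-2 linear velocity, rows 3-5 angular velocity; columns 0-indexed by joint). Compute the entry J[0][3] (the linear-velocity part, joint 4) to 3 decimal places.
axis z_3 = (-0.8660,0.5000,0.0000); lever o_n−o_3 = (-0.8660,4.5000,2.0000)
cross product → J_v[:, 3] = (1.0000,1.7321,-3.4641)
J_ω[:, 3] = z_3
entry J[0][3] = 1.0000

1.000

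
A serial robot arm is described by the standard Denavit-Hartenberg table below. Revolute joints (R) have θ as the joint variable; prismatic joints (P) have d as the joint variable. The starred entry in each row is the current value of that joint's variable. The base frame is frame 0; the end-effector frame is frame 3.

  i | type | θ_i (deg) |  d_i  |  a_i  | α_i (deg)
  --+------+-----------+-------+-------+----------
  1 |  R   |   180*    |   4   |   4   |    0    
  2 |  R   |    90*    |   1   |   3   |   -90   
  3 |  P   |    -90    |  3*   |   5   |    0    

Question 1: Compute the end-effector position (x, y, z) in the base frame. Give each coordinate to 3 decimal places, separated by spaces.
after link 1: o_1 = (-4.0000, 0.0000, 4.0000)
after link 2: o_2 = (-4.0000, -3.0000, 5.0000)
after link 3: o_3 = (-1.0000, -3.0000, 10.0000)

-1.000 -3.000 10.000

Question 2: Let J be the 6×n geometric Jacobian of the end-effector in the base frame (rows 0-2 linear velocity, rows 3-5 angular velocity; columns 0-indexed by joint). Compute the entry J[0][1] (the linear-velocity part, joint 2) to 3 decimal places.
3.000

axis z_1 = (0.0000,0.0000,1.0000); lever o_n−o_1 = (3.0000,-3.0000,6.0000)
cross product → J_v[:, 1] = (3.0000,3.0000,-0.0000)
J_ω[:, 1] = z_1
entry J[0][1] = 3.0000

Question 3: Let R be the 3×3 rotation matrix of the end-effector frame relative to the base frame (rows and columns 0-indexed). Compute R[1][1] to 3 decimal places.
-1.000

End-effector y-axis (col 1 of R) = (-0.0000,-1.0000,-0.0000)
R[1][1] = -1.0000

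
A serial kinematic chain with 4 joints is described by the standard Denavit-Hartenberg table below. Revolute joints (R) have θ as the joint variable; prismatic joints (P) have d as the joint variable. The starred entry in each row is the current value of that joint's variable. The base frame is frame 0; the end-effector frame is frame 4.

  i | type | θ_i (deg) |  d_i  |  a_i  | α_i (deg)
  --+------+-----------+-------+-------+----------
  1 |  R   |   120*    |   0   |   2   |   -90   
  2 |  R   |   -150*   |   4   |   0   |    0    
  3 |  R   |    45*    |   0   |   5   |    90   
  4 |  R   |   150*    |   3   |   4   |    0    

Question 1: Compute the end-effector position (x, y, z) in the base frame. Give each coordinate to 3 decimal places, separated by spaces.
-4.549 -4.122 0.707

after link 1: o_1 = (-1.0000, 1.7321, 0.0000)
after link 2: o_2 = (-4.4641, -0.2679, 0.0000)
after link 3: o_3 = (-3.8171, -1.3887, 4.8296)
after link 4: o_4 = (-4.5485, -4.1218, 0.7071)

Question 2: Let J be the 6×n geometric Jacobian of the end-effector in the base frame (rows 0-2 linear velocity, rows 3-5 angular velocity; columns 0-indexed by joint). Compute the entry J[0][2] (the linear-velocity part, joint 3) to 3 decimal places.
axis z_2 = (-0.8660,-0.5000,0.0000); lever o_n−o_2 = (-0.0844,-3.8538,0.7071)
cross product → J_v[:, 2] = (-0.3536,0.6124,3.2953)
J_ω[:, 2] = z_2
entry J[0][2] = -0.3536

-0.354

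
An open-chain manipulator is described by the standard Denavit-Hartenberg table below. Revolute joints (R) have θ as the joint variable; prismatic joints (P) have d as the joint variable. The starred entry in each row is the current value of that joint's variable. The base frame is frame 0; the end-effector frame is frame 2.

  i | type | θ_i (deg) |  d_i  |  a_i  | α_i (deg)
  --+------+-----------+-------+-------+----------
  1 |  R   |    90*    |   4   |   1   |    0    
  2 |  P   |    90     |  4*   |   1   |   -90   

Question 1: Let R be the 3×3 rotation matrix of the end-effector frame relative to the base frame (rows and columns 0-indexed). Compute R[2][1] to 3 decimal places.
End-effector y-axis (col 1 of R) = (-0.0000,-0.0000,-1.0000)
R[2][1] = -1.0000

-1.000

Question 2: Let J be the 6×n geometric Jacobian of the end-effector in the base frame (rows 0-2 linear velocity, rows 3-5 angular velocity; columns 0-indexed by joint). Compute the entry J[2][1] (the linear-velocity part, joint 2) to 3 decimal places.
1.000

prismatic axis z_1 = (0.0000,0.0000,1.0000)
J_v[:, 1] = z_1; J_ω[:, 1] = (0,0,0)
entry J[2][1] = 1.0000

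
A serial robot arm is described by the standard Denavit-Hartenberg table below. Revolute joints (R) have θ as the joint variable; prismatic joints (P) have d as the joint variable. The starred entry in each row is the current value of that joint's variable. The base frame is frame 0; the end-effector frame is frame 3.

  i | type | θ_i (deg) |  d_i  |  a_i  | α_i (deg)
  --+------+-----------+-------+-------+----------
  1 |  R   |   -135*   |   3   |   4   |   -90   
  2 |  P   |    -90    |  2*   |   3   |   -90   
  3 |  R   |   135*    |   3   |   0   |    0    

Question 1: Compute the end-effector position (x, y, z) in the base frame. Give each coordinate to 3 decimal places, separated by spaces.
after link 1: o_1 = (-2.8284, -2.8284, 3.0000)
after link 2: o_2 = (-1.4142, -4.2426, 6.0000)
after link 3: o_3 = (-3.5355, -6.3640, 6.0000)

-3.536 -6.364 6.000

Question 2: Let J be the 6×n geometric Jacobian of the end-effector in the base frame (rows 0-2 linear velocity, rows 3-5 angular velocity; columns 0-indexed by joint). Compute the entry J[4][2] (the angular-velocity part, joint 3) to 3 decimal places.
-0.707

axis z_2 = (-0.7071,-0.7071,-0.0000); lever o_n−o_2 = (-2.1213,-2.1213,0.0000)
cross product → J_v[:, 2] = (-0.0000,0.0000,0.0000)
J_ω[:, 2] = z_2
entry J[4][2] = -0.7071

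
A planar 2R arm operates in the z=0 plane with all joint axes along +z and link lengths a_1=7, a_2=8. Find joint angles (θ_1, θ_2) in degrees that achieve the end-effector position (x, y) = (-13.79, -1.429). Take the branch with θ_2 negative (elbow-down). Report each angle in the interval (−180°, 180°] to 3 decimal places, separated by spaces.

cos θ_2 = (192.2061−7²−8²)/(2·7·8) = 0.7072; θ_2 = -44.9926° (elbow-down)
β = atan2(-1.4290,-13.7900) = -174.0838°; ψ = atan2(-5.6561,12.6576) = -24.0778°
θ_1 = β − ψ = -150.0060°

-150.006 -44.993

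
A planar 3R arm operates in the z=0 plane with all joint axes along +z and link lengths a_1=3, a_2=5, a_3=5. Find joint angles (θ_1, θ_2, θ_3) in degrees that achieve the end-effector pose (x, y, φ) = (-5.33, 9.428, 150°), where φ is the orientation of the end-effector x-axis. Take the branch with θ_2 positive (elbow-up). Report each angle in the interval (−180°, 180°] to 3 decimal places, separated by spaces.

59.995 60.007 29.999

wrist centre = target − a_3·(cos φ, sin φ) = (-0.9999, 6.9280)
cos θ_2 = (48.9969−3²−5²)/(2·3·5) = 0.4999; θ_2 = 60.0068° (elbow-up)
β = atan2(6.9280,-0.9999) = 98.2124°; ψ = atan2(4.3304,5.4995) = 38.2177°
θ_1 = β − ψ = 59.9947°
θ_3 = φ − θ_1 − θ_2 = 29.9985° (wrapped to (-180°,180°])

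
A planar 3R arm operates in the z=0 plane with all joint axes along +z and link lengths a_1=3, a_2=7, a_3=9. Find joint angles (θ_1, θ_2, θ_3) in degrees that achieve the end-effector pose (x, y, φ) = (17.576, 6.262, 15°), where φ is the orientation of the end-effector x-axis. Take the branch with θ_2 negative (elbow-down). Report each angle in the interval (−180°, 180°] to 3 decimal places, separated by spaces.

wrist centre = target − a_3·(cos φ, sin φ) = (8.8827, 3.9326)
cos θ_2 = (94.3674−3²−7²)/(2·3·7) = 0.8659; θ_2 = -30.0156° (elbow-down)
β = atan2(3.9326,8.8827) = 23.8804°; ψ = atan2(-3.5016,9.0612) = -21.1287°
θ_1 = β − ψ = 45.0091°
θ_3 = φ − θ_1 − θ_2 = 0.0065° (wrapped to (-180°,180°])

45.009 -30.016 0.006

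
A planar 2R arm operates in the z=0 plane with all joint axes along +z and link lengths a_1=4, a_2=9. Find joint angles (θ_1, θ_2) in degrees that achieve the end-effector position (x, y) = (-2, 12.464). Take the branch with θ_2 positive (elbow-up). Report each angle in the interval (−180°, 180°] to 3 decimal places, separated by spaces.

78.229 30.004

cos θ_2 = (159.3513−4²−9²)/(2·4·9) = 0.8660; θ_2 = 30.0040° (elbow-up)
β = atan2(12.4640,-2.0000) = 99.1161°; ψ = atan2(4.5005,11.7939) = 20.8868°
θ_1 = β − ψ = 78.2293°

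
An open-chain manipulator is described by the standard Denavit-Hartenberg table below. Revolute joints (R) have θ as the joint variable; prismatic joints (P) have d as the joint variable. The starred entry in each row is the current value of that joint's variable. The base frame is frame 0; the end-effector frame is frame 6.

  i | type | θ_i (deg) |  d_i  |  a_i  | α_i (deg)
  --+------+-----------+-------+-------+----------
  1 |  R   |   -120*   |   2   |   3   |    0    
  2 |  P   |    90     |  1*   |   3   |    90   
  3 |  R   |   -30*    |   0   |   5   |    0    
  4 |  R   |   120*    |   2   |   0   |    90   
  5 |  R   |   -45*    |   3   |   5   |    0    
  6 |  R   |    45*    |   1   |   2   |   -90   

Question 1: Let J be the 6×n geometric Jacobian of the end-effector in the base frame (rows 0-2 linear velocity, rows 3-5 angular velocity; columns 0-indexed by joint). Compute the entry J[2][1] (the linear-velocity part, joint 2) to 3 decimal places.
prismatic axis z_1 = (0.0000,0.0000,1.0000)
J_v[:, 1] = z_1; J_ω[:, 1] = (0,0,0)
entry J[2][1] = 1.0000

1.000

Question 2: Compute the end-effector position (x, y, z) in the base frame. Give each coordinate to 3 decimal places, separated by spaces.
9.080 -6.933 6.036

after link 1: o_1 = (-1.5000, -2.5981, 2.0000)
after link 2: o_2 = (1.0981, -4.0981, 3.0000)
after link 3: o_3 = (4.8481, -6.2631, 0.5000)
after link 4: o_4 = (3.8481, -7.9952, 0.5000)
after link 5: o_5 = (8.2139, -6.4333, 4.0355)
after link 6: o_6 = (9.0799, -6.9333, 6.0355)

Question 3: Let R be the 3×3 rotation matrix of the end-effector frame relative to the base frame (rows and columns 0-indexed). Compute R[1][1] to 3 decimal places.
0.500

End-effector y-axis (col 1 of R) = (-0.8660,0.5000,0.0000)
R[1][1] = 0.5000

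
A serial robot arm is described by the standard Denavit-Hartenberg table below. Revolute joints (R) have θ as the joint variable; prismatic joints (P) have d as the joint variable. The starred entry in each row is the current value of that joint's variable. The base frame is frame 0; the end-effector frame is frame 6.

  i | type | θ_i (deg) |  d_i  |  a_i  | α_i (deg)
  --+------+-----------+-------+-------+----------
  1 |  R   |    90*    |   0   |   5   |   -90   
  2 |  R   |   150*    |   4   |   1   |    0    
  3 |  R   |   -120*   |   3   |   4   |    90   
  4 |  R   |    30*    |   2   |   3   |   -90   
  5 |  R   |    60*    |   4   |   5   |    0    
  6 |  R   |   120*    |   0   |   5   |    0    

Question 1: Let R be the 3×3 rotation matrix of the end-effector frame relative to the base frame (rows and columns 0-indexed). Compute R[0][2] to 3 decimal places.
End-effector z-axis (col 2 of R) = (-0.8660,-0.4330,0.2500)
R[0][2] = -0.8660

-0.866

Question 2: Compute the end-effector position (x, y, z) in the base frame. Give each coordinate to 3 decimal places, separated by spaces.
-10.714 5.076 -3.734

after link 1: o_1 = (0.0000, 5.0000, 0.0000)
after link 2: o_2 = (-4.0000, 4.1340, -0.5000)
after link 3: o_3 = (-7.0000, 7.5981, -2.5000)
after link 4: o_4 = (-8.5000, 10.8481, -2.0670)
after link 5: o_5 = (-13.2141, 8.8260, -5.8995)
after link 6: o_6 = (-10.7141, 5.0760, -3.7345)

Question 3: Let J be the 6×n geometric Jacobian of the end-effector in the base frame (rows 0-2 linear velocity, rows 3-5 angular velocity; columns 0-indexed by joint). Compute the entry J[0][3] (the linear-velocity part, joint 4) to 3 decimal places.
axis z_3 = (0.0000,0.5000,0.8660); lever o_n−o_3 = (-3.7141,-2.5221,-1.2345)
cross product → J_v[:, 3] = (1.5670,-3.2165,1.8571)
J_ω[:, 3] = z_3
entry J[0][3] = 1.5670

1.567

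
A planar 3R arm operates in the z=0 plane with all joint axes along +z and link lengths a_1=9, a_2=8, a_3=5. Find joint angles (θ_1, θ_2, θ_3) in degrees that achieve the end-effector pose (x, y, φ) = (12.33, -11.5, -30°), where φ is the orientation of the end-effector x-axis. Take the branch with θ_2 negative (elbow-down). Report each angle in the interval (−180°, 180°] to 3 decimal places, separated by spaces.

-6.733 -90.001 66.734

wrist centre = target − a_3·(cos φ, sin φ) = (7.9999, -9.0000)
cos θ_2 = (144.9980−9²−8²)/(2·9·8) = -0.0000; θ_2 = -90.0008° (elbow-down)
β = atan2(-9.0000,7.9999) = -48.3669°; ψ = atan2(-8.0000,8.9999) = -41.6339°
θ_1 = β − ψ = -6.7330°
θ_3 = φ − θ_1 − θ_2 = 66.7338° (wrapped to (-180°,180°])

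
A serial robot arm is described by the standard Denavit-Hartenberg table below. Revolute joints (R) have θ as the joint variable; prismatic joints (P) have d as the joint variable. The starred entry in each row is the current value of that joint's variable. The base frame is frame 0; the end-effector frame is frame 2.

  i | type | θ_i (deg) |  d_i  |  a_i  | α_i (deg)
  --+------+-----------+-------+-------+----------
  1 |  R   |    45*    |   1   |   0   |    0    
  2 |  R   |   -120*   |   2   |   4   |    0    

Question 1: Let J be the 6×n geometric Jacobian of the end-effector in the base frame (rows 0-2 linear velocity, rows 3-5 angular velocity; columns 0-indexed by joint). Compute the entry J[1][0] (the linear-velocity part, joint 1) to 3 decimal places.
1.035

axis z_0 = ẑ; lever o_n−o_0 = (1.0353,-3.8637,3.0000)
cross product → J_v[:, 0] = (3.8637,1.0353,-0.0000)
J_ω[:, 0] = z_0
entry J[1][0] = 1.0353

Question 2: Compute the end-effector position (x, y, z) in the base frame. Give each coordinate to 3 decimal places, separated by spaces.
after link 1: o_1 = (0.0000, 0.0000, 1.0000)
after link 2: o_2 = (1.0353, -3.8637, 3.0000)

1.035 -3.864 3.000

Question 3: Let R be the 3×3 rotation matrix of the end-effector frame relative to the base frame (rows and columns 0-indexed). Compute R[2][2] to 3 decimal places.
End-effector z-axis (col 2 of R) = (0.0000,0.0000,1.0000)
R[2][2] = 1.0000

1.000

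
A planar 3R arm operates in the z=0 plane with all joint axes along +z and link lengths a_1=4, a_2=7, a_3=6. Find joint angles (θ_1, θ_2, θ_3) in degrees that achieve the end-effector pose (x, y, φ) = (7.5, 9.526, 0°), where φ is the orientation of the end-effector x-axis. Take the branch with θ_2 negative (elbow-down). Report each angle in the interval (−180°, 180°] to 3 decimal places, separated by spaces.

wrist centre = target − a_3·(cos φ, sin φ) = (1.5000, 9.5260)
cos θ_2 = (92.9947−4²−7²)/(2·4·7) = 0.4999; θ_2 = -60.0063° (elbow-down)
β = atan2(9.5260,1.5000) = 81.0515°; ψ = atan2(-6.0626,7.4993) = -38.9525°
θ_1 = β − ψ = 120.0040°
θ_3 = φ − θ_1 − θ_2 = -59.9977° (wrapped to (-180°,180°])

120.004 -60.006 -59.998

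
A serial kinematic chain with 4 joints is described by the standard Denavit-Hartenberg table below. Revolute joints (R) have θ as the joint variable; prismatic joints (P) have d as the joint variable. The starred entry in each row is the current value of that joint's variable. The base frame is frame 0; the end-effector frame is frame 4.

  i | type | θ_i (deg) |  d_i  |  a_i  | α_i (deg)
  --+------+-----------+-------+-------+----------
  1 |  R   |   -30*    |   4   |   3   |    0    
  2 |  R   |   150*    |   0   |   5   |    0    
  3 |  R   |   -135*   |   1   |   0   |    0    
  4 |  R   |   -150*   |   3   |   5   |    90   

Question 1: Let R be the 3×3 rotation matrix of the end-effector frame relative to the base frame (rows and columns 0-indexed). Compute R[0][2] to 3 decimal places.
-0.259

End-effector z-axis (col 2 of R) = (-0.2588,0.9659,0.0000)
R[0][2] = -0.2588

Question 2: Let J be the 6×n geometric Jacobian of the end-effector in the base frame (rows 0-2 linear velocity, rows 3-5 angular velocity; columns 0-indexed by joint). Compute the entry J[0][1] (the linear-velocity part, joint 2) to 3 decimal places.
axis z_1 = (0.0000,0.0000,1.0000); lever o_n−o_1 = (-7.3296,3.0360,4.0000)
cross product → J_v[:, 1] = (-3.0360,-7.3296,0.0000)
J_ω[:, 1] = z_1
entry J[0][1] = -3.0360

-3.036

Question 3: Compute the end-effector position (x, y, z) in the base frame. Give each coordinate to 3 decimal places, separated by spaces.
after link 1: o_1 = (2.5981, -1.5000, 4.0000)
after link 2: o_2 = (0.0981, 2.8301, 4.0000)
after link 3: o_3 = (0.0981, 2.8301, 5.0000)
after link 4: o_4 = (-4.7316, 1.5360, 8.0000)

-4.732 1.536 8.000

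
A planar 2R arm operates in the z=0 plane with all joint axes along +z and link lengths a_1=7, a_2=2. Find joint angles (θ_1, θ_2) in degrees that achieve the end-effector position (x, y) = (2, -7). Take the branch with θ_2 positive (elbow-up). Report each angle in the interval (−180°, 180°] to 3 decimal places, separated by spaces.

cos θ_2 = (53.0000−7²−2²)/(2·7·2) = 0.0000; θ_2 = 90.0000° (elbow-up)
β = atan2(-7.0000,2.0000) = -74.0546°; ψ = atan2(2.0000,7.0000) = 15.9454°
θ_1 = β − ψ = -90.0000°

-90.000 90.000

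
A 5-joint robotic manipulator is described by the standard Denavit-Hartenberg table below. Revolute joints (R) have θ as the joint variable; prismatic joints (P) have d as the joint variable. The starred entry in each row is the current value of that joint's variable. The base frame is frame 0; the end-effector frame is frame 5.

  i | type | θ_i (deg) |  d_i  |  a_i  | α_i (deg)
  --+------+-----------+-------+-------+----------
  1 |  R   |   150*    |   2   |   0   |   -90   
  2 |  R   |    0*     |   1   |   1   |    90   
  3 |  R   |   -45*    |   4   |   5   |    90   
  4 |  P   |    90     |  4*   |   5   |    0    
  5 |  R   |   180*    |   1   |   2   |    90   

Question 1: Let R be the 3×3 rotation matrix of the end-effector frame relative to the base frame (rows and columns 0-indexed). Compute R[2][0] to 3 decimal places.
-1.000

End-effector x-axis (col 0 of R) = (0.0000,-0.0000,-1.0000)
R[2][0] = -1.0000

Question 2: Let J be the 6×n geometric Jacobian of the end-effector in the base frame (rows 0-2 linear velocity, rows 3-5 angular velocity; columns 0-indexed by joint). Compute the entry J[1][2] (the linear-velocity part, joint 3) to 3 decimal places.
3.536

axis z_2 = (0.0000,0.0000,1.0000); lever o_n−o_2 = (3.5355,6.1237,7.0000)
cross product → J_v[:, 2] = (-6.1237,3.5355,0.0000)
J_ω[:, 2] = z_2
entry J[1][2] = 3.5355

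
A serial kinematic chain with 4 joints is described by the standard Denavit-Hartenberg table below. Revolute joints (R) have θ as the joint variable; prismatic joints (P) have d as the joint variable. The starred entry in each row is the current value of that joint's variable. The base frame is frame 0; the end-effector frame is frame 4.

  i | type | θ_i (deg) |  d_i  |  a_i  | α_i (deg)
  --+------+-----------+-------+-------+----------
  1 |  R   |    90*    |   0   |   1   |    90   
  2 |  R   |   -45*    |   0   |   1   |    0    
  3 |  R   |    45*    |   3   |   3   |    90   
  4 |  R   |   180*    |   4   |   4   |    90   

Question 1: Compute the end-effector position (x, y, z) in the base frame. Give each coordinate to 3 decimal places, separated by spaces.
3.000 0.707 -4.707

after link 1: o_1 = (0.0000, 1.0000, 0.0000)
after link 2: o_2 = (0.0000, 1.7071, -0.7071)
after link 3: o_3 = (3.0000, 4.7071, -0.7071)
after link 4: o_4 = (3.0000, 0.7071, -4.7071)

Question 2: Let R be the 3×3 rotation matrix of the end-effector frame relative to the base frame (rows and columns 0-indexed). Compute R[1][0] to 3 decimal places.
-1.000

End-effector x-axis (col 0 of R) = (0.0000,-1.0000,0.0000)
R[1][0] = -1.0000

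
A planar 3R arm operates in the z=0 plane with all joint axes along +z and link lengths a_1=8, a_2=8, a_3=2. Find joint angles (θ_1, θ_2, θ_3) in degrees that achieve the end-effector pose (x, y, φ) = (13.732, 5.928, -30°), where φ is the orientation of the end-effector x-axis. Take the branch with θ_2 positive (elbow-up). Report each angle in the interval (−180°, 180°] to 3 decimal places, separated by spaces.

wrist centre = target − a_3·(cos φ, sin φ) = (11.9999, 6.9280)
cos θ_2 = (191.9960−8²−8²)/(2·8·8) = 0.5000; θ_2 = 60.0021° (elbow-up)
β = atan2(6.9280,11.9999) = 29.9994°; ψ = atan2(6.9283,11.9997) = 30.0010°
θ_1 = β − ψ = -0.0017°
θ_3 = φ − θ_1 − θ_2 = -90.0004° (wrapped to (-180°,180°])

-0.002 60.002 -90.000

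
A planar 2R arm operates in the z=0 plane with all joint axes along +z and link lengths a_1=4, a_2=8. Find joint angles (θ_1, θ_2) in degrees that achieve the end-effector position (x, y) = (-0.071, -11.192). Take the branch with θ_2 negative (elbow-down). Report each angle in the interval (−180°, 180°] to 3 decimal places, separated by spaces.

-60.012 -44.986

cos θ_2 = (125.2659−4²−8²)/(2·4·8) = 0.7073; θ_2 = -44.9860° (elbow-down)
β = atan2(-11.1920,-0.0710) = -90.3635°; ψ = atan2(-5.6555,9.6582) = -30.3515°
θ_1 = β − ψ = -60.0120°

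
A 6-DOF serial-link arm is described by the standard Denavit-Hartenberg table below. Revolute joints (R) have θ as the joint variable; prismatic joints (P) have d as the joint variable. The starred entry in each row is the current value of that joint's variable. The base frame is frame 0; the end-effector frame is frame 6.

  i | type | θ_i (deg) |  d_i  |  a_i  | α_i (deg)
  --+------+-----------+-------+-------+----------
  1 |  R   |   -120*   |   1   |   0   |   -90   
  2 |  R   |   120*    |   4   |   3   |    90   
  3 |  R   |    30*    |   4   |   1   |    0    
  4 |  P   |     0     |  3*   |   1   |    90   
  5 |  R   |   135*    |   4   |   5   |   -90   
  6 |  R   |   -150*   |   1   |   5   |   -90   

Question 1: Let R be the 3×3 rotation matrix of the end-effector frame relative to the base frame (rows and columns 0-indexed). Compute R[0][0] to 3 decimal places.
End-effector x-axis (col 0 of R) = (0.3504,0.8606,-0.3696)
R[0][0] = 0.3504

0.350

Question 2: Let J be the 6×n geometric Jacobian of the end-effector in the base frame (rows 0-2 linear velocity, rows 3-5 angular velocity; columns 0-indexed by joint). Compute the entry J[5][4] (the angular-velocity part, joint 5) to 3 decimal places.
axis z_4 = (-0.6250,0.6495,-0.4330); lever o_n−o_4 = (-4.7284,4.2494,-1.8123)
cross product → J_v[:, 4] = (0.6629,0.9148,0.4153)
J_ω[:, 4] = z_4
entry J[5][4] = -0.4330

-0.433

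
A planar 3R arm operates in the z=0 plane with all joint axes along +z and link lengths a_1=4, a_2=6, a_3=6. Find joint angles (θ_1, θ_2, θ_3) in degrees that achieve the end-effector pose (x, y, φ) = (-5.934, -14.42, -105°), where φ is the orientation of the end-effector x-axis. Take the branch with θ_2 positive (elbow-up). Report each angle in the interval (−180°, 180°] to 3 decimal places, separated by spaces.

-134.989 29.986 0.003

wrist centre = target − a_3·(cos φ, sin φ) = (-4.3811, -8.6244)
cos θ_2 = (93.5750−4²−6²)/(2·4·6) = 0.8661; θ_2 = 29.9863° (elbow-up)
β = atan2(-8.6244,-4.3811) = -116.9299°; ψ = atan2(2.9988,9.1969) = 18.0592°
θ_1 = β − ψ = -134.9891°
θ_3 = φ − θ_1 − θ_2 = 0.0028° (wrapped to (-180°,180°])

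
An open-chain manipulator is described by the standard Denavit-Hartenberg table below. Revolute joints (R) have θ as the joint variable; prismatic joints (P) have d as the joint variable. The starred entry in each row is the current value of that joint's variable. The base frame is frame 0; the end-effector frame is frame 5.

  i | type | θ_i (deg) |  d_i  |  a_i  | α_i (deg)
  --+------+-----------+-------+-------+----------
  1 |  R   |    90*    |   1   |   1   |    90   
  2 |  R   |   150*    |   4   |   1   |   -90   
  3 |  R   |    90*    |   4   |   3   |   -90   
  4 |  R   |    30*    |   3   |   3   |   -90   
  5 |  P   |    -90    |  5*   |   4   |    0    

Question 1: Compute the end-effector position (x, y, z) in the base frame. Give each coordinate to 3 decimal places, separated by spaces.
0.902 7.111 -0.415

after link 1: o_1 = (0.0000, 1.0000, 1.0000)
after link 2: o_2 = (4.0000, 0.1340, 1.5000)
after link 3: o_3 = (1.0000, -1.8660, -1.9641)
after link 4: o_4 = (-1.5981, 1.4821, -2.1651)
after link 5: o_5 = (0.9019, 7.1112, -0.4151)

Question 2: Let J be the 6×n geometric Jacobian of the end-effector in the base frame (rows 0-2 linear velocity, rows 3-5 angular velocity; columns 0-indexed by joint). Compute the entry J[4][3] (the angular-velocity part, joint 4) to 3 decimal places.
0.866

axis z_3 = (0.0000,0.8660,-0.5000); lever o_n−o_3 = (-0.0981,8.9772,1.5490)
cross product → J_v[:, 3] = (5.8301,0.0490,0.0849)
J_ω[:, 3] = z_3
entry J[4][3] = 0.8660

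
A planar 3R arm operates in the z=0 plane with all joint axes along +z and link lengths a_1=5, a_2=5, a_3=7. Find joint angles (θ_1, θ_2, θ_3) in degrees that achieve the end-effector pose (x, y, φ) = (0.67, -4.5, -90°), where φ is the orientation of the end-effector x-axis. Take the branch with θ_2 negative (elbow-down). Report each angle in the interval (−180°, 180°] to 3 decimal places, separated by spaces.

wrist centre = target − a_3·(cos φ, sin φ) = (0.6700, 2.5000)
cos θ_2 = (6.6989−5²−5²)/(2·5·5) = -0.8660; θ_2 = -149.9996° (elbow-down)
β = atan2(2.5000,0.6700) = 74.9973°; ψ = atan2(-2.5000,0.6699) = -74.9998°
θ_1 = β − ψ = 149.9971°
θ_3 = φ − θ_1 − θ_2 = -89.9975° (wrapped to (-180°,180°])

149.997 -150.000 -89.997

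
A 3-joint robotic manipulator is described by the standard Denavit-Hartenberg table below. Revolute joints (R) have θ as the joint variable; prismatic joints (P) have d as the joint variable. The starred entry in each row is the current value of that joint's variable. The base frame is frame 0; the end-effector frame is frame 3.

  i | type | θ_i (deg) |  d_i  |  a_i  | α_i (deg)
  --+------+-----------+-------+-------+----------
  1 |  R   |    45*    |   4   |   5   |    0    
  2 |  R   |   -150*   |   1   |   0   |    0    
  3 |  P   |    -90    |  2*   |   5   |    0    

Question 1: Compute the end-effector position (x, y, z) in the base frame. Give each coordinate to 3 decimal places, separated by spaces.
-1.294 4.830 7.000

after link 1: o_1 = (3.5355, 3.5355, 4.0000)
after link 2: o_2 = (3.5355, 3.5355, 5.0000)
after link 3: o_3 = (-1.2941, 4.8296, 7.0000)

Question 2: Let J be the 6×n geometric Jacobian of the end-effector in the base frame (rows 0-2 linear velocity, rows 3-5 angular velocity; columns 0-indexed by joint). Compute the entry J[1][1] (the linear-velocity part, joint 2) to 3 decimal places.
-4.830

axis z_1 = (0.0000,0.0000,1.0000); lever o_n−o_1 = (-4.8296,1.2941,3.0000)
cross product → J_v[:, 1] = (-1.2941,-4.8296,0.0000)
J_ω[:, 1] = z_1
entry J[1][1] = -4.8296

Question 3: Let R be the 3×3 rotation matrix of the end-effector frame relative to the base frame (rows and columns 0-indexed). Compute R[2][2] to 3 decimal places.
1.000

End-effector z-axis (col 2 of R) = (0.0000,0.0000,1.0000)
R[2][2] = 1.0000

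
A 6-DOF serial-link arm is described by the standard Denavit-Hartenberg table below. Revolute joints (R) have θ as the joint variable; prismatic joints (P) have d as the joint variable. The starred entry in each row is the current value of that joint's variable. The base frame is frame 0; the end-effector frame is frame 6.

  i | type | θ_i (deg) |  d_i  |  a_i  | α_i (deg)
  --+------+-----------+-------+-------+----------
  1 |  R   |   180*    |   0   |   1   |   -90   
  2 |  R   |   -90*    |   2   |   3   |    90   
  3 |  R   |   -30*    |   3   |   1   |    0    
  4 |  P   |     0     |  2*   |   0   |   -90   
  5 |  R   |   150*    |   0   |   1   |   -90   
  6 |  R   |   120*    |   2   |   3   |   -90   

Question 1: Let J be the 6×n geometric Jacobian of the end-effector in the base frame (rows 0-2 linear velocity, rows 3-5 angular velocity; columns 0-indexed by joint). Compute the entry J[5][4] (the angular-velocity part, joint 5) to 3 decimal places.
axis z_4 = (-0.0000,-0.8660,0.5000); lever o_n−o_4 = (1.9821,1.9665,-1.7901)
cross product → J_v[:, 4] = (0.5670,0.9910,1.7165)
J_ω[:, 4] = z_4
entry J[5][4] = 0.5000

0.500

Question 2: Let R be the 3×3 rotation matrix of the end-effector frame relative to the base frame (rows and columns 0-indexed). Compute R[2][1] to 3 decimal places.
End-effector y-axis (col 1 of R) = (-0.8660,0.2500,0.4330)
R[2][1] = 0.4330

0.433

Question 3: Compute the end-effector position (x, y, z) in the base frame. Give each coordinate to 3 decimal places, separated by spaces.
after link 1: o_1 = (-1.0000, 0.0000, 0.0000)
after link 2: o_2 = (-1.0000, -2.0000, 3.0000)
after link 3: o_3 = (2.0000, -1.5000, 3.8660)
after link 4: o_4 = (4.0000, -1.5000, 3.8660)
after link 5: o_5 = (3.5000, -1.9330, 3.1160)
after link 6: o_6 = (5.9821, 0.4665, 2.0760)

5.982 0.467 2.076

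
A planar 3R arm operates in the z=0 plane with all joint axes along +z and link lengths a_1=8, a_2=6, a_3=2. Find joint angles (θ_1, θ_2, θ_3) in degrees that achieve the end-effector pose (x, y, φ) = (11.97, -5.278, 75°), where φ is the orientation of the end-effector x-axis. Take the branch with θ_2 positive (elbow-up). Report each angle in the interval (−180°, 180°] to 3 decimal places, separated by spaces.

-45.000 30.000 90.000

wrist centre = target − a_3·(cos φ, sin φ) = (11.4524, -7.2099)
cos θ_2 = (183.1386−8²−6²)/(2·8·6) = 0.8660; θ_2 = 29.9999° (elbow-up)
β = atan2(-7.2099,11.4524) = -32.1925°; ψ = atan2(3.0000,13.1962) = 12.8078°
θ_1 = β − ψ = -45.0003°
θ_3 = φ − θ_1 − θ_2 = 90.0005° (wrapped to (-180°,180°])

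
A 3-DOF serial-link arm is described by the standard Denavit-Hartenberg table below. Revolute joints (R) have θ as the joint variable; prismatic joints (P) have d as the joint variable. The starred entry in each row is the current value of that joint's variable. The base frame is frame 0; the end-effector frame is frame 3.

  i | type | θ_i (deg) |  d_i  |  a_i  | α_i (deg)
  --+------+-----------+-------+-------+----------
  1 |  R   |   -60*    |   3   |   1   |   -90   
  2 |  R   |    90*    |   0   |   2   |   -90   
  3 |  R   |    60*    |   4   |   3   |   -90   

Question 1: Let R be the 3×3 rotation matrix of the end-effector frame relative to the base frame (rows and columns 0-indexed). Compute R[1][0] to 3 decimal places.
-0.433

End-effector x-axis (col 0 of R) = (-0.7500,-0.4330,-0.5000)
R[1][0] = -0.4330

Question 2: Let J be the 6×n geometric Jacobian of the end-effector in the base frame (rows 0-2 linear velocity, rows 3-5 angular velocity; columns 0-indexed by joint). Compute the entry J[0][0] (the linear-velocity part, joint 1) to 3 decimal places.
-1.299

axis z_0 = ẑ; lever o_n−o_0 = (-3.7500,1.2990,-0.5000)
cross product → J_v[:, 0] = (-1.2990,-3.7500,0.0000)
J_ω[:, 0] = z_0
entry J[0][0] = -1.2990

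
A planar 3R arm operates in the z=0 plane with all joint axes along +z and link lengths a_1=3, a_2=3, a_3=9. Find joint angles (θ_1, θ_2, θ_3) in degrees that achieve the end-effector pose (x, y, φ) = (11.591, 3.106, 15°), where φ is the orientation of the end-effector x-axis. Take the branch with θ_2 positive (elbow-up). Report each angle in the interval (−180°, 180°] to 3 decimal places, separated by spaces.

-44.997 120.001 -60.004

wrist centre = target − a_3·(cos φ, sin φ) = (2.8977, 0.7766)
cos θ_2 = (8.9996−3²−3²)/(2·3·3) = -0.5000; θ_2 = 120.0014° (elbow-up)
β = atan2(0.7766,2.8977) = 15.0037°; ψ = atan2(2.5980,1.4999) = 60.0007°
θ_1 = β − ψ = -44.9970°
θ_3 = φ − θ_1 − θ_2 = -60.0044° (wrapped to (-180°,180°])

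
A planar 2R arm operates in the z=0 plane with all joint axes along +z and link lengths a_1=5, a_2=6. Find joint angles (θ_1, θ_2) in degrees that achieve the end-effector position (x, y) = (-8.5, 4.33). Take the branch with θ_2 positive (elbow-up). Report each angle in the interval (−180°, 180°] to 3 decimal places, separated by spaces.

120.000 60.001

cos θ_2 = (90.9989−5²−6²)/(2·5·6) = 0.5000; θ_2 = 60.0012° (elbow-up)
β = atan2(4.3300,-8.5000) = 153.0052°; ψ = atan2(5.1962,7.9999) = 33.0052°
θ_1 = β − ψ = 120.0000°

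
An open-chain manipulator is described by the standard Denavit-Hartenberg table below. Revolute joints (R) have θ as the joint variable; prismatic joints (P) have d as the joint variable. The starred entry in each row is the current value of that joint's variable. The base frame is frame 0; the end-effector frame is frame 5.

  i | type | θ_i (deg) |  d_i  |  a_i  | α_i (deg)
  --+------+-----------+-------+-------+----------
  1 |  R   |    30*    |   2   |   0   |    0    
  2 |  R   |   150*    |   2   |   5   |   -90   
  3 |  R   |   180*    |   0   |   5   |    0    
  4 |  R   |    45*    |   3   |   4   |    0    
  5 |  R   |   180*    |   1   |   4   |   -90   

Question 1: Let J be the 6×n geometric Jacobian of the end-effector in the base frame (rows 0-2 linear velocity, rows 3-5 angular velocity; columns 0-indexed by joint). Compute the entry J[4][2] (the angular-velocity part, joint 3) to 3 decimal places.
-1.000

axis z_2 = (0.0000,-1.0000,0.0000); lever o_n−o_2 = (5.0000,-4.0000,0.0000)
cross product → J_v[:, 2] = (0.0000,0.0000,5.0000)
J_ω[:, 2] = z_2
entry J[4][2] = -1.0000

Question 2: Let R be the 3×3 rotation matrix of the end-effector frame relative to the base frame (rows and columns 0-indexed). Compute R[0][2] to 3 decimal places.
0.707

End-effector z-axis (col 2 of R) = (0.7071,-0.0000,-0.7071)
R[0][2] = 0.7071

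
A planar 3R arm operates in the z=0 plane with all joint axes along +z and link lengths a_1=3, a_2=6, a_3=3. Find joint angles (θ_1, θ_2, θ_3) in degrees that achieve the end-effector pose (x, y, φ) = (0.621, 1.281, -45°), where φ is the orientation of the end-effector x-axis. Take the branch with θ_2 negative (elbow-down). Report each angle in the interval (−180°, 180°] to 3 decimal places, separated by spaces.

-120.015 -149.988 -134.997

wrist centre = target − a_3·(cos φ, sin φ) = (-1.5003, 3.4023)
cos θ_2 = (13.8267−3²−6²)/(2·3·6) = -0.8659; θ_2 = -149.9884° (elbow-down)
β = atan2(3.4023,-1.5003) = 113.7960°; ψ = atan2(-3.0011,-2.1955) = -126.1888°
θ_1 = β − ψ = 239.9849°
θ_3 = φ − θ_1 − θ_2 = -134.9965° (wrapped to (-180°,180°])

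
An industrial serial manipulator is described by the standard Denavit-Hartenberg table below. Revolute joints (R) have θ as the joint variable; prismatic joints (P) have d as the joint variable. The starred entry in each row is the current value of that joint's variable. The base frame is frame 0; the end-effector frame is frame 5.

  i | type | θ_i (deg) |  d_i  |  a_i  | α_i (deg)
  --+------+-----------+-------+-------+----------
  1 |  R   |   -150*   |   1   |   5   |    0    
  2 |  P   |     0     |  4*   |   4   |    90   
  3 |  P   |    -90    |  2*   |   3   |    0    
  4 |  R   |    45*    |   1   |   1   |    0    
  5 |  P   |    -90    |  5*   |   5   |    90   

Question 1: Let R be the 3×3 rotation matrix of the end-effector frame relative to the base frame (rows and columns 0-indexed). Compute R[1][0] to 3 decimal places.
0.354

End-effector x-axis (col 0 of R) = (0.6124,0.3536,-0.7071)
R[1][0] = 0.3536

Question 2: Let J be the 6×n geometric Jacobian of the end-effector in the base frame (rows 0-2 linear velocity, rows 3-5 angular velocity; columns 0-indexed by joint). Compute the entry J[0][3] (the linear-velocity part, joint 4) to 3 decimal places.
-3.674

axis z_3 = (-0.5000,0.8660,0.0000); lever o_n−o_3 = (-0.5505,6.6104,-4.2426)
cross product → J_v[:, 3] = (-3.6742,-2.1213,-2.8284)
J_ω[:, 3] = z_3
entry J[0][3] = -3.6742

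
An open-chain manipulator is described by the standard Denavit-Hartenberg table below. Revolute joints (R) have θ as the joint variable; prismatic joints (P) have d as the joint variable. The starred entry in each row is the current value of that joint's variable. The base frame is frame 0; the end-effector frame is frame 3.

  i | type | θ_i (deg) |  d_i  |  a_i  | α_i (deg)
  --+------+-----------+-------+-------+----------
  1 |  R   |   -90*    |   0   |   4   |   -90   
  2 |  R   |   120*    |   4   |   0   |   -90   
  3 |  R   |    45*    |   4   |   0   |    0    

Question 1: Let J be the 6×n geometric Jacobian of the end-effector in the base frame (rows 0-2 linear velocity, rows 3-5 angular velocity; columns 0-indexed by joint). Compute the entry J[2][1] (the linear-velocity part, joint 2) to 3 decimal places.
3.464

axis z_1 = (1.0000,0.0000,0.0000); lever o_n−o_1 = (4.0000,3.4641,2.0000)
cross product → J_v[:, 1] = (-0.0000,-2.0000,3.4641)
J_ω[:, 1] = z_1
entry J[2][1] = 3.4641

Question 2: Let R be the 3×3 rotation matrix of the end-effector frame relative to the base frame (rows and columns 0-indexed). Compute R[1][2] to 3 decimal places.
End-effector z-axis (col 2 of R) = (-0.0000,0.8660,0.5000)
R[1][2] = 0.8660

0.866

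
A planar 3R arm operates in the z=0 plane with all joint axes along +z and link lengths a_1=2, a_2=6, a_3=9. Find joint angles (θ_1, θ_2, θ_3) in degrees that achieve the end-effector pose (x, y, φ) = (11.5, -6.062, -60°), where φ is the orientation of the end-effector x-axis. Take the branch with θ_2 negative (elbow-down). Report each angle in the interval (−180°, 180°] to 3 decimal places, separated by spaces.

wrist centre = target − a_3·(cos φ, sin φ) = (7.0000, 1.7322)
cos θ_2 = (52.0006−2²−6²)/(2·2·6) = 0.5000; θ_2 = -59.9983° (elbow-down)
β = atan2(1.7322,7.0000) = 13.8993°; ψ = atan2(-5.1961,5.0002) = -46.1007°
θ_1 = β − ψ = 60.0000°
θ_3 = φ − θ_1 − θ_2 = -60.0017° (wrapped to (-180°,180°])

60.000 -59.998 -60.002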